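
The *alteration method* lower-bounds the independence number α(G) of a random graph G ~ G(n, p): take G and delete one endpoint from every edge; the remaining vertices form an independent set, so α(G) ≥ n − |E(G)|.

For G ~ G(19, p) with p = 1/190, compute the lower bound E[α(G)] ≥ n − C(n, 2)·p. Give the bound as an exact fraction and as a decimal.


E[|E(G)|] = C(19, 2)·p = 171 · (1/190) = 9/10.
E[α(G)] ≥ n − E[|E(G)|] = 19 − 9/10 = 181/10.
Numerically: ≈ 18.100000.
(This is only a lower bound; the true E[α(G)] may be larger.)

E[α(G)] ≥ 181/10 ≈ 18.100000.


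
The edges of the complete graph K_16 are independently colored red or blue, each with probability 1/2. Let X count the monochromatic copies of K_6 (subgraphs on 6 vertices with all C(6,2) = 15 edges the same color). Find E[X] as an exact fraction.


Let X = Σ_S X_S over the C(16, 6) = 8008 subsets S of size 6, where X_S = 1 if the K_6 on S is monochromatic.
For a fixed S, the K_6 on S has C(6, 2) = 15 edges. P[all 15 edges red] = (1/2)^15, and likewise for blue, so P[monochromatic] = 2·(1/2)^15 = 2^{1 − 15} = 1/16384.
By linearity: E[X] = C(16, 6) · 2^{1 − 15} = 8008 · 1/16384 = 1001/2048.
Numerically: E[X] ≈ 0.48877.

E[X] = C(16,6)·2^(1−C(6,2)) = 1001/2048 ≈ 0.48877.


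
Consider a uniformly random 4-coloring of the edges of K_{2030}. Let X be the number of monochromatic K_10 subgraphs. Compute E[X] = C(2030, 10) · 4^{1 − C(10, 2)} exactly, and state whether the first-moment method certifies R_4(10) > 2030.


E[X] = C(2030, 10) · 4^{1 − 45} = 320298626039392096327195965 · 4^{−44} = 320298626039392096327195965/309485009821345068724781056.
As a reduced fraction: E[X] = 320298626039392096327195965/309485009821345068724781056 ≈ 1.0349407.
Is E[X] < 1? NO.
Since E[X] ≥ 1, the first-moment bound is inconclusive at n = 2030; it does NOT by itself certify R_4(10) > 2030.

E[X] = 320298626039392096327195965/309485009821345068724781056 ≈ 1.0349407; E[X] ≥ 1; first-moment method inconclusive here.


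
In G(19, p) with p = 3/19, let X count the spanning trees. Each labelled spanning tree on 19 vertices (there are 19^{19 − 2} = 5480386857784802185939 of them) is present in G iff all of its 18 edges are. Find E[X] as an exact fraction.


K_19 has 19^{19 − 2} = 5480386857784802185939 labelled spanning trees.
For each such spanning tree H, let X_H = 1 if all 18 edges of H are present in G. Then P[X_H = 1] = p^{18} = (3/19)^{18} = 387420489/104127350297911241532841.
Summing the indicators: E[X] = Σ_H E[X_H] = 5480386857784802185939 · p^{18} = 5480386857784802185939 · 387420489/104127350297911241532841 = 387420489/19.
Numerically: E[X] ≈ 2.03906e+07.

E[X] = 5480386857784802185939 · (3/19)^{18} = 387420489/19 ≈ 2.03906e+07.


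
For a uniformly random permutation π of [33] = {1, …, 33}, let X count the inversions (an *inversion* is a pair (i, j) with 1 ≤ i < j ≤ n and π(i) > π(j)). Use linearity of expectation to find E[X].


Write X = Σ X_I over the C(33, 2) = 528 pairs i < j, with X_I the indicator of one inversion.
There are 528 indicators.
For each fixed pair i < j, the values π(i) and π(j) are two distinct elements of {1, …, 33} in uniformly random order; by symmetry P[π(i) > π(j)] = 1/2.
By linearity: E[X] = 528 · (1/2) = C(33, 2) · (1/2) = 528/2 = 264 ≈ 264.000.

E[X] = 264 = 264.000.


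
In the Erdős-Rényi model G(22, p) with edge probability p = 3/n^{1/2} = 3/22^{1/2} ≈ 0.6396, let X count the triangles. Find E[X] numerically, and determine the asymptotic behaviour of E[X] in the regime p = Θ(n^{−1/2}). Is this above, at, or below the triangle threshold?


Number of potential triangles: C(22, 3) = 1540.
Each occurs with probability p³ ≈ (0.6396)³ ≈ 2.6165542e-01.
By linearity: E[X] = C(22, 3)·p³ ≈ 1540 · 2.6165542e-01 ≈ 402.94935.
Since α = 1/2 < 1, p = c/n^{1/2} ≫ 1/n is above the triangle threshold p ~ 1/n. Asymptotically E[X] ~ (c³/6)·n^{3(1−α)} = (3³/6)·n^{1.5} → ∞; triangles are abundant w.h.p.

E[X] ≈ 402.94935; in regime p = Θ(1/n^{1/2}) E[X] diverges (above the triangle threshold p ~ 1/n).


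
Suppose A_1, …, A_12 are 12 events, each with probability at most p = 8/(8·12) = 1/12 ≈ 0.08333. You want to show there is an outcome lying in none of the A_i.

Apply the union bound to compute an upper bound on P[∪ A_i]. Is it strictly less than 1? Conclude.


Union bound: P[∪_{i=1}^{12} A_i] ≤ Σ_i P[A_i] ≤ 12·p = 12·(1/12) = 1.
Numerically: 1 ≈ 1.00000.
Is 1 < 1? NO.
Since the bound 1 is ≥ 1, the union bound is uninformative here; it does NOT by itself certify existence.

12·p = 1 ≈ 1.00000; existence NOT certified by the union bound.


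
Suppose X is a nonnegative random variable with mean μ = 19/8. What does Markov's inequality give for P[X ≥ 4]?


μ = E[X] = 19/8, a = 4.
Markov: P[X ≥ 4] ≤ μ/a = (19/8)/4 = 19/32.
Numerically: ≈ 0.594.
(Since a = 4 > μ = 2.375, the bound 19/32 is < 1 and informative.)

P[X ≥ 4] ≤ 19/32 ≈ 0.594.


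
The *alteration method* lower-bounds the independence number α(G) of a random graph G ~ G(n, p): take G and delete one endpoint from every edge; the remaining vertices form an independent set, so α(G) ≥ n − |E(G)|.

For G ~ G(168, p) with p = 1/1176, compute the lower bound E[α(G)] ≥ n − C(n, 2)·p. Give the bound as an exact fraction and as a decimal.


E[|E(G)|] = C(168, 2)·p = 14028 · (1/1176) = 167/14.
E[α(G)] ≥ n − E[|E(G)|] = 168 − 167/14 = 2185/14.
Numerically: ≈ 156.071.
(This is only a lower bound; the true E[α(G)] may be larger.)

E[α(G)] ≥ 2185/14 ≈ 156.071.


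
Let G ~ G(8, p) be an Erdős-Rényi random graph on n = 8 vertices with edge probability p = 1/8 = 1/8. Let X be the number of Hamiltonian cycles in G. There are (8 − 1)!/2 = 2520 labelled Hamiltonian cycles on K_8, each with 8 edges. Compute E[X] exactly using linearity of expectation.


K_8 has (8 − 1)!/2 = 2520 labelled Hamiltonian cycles.
For each such Hamiltonian cycle H, let X_H = 1 if all 8 edges of H are present in G. Then P[X_H = 1] = p^{8} = (1/8)^{8} = 1/16777216.
Summing the indicators: E[X] = Σ_H E[X_H] = 2520 · p^{8} = 2520 · 1/16777216 = 315/2097152.
Numerically: E[X] ≈ 0.00015.

E[X] = 2520 · (1/8)^{8} = 315/2097152 ≈ 0.00015.


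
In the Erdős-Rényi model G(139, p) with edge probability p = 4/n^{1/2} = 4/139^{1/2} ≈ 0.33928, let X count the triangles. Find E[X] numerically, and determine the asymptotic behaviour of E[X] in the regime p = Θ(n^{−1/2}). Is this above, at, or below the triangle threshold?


Number of potential triangles: C(139, 3) = 437989.
Each occurs with probability p³ ≈ (0.33928)³ ≈ 3.9053303e-02.
By linearity: E[X] = C(139, 3)·p³ ≈ 437989 · 3.9053303e-02 ≈ 17104.91723.
Since α = 1/2 < 1, p = c/n^{1/2} ≫ 1/n is above the triangle threshold p ~ 1/n. Asymptotically E[X] ~ (c³/6)·n^{3(1−α)} = (4³/6)·n^{1.5} → ∞; triangles are abundant w.h.p.

E[X] ≈ 17104.91723; in regime p = Θ(1/n^{1/2}) E[X] diverges (above the triangle threshold p ~ 1/n).


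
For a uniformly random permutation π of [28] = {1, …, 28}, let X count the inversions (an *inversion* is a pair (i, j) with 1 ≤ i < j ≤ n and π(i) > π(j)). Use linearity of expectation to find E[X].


Write X = Σ X_I over the C(28, 2) = 378 pairs i < j, with X_I the indicator of one inversion.
There are 378 indicators.
For each fixed pair i < j, the values π(i) and π(j) are two distinct elements of {1, …, 28} in uniformly random order; by symmetry P[π(i) > π(j)] = 1/2.
By linearity: E[X] = 378 · (1/2) = C(28, 2) · (1/2) = 378/2 = 189 ≈ 189.000000.

E[X] = 189 = 189.000000.


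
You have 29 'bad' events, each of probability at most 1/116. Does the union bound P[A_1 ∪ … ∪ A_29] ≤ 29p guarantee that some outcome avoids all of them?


Union bound: P[∪_{i=1}^{29} A_i] ≤ Σ_i P[A_i] ≤ 29·p = 29·(1/116) = 1/4.
Numerically: 1/4 ≈ 0.250.
Is 1/4 < 1? YES.
Since P[∪ A_i] ≤ 1/4 < 1, the complement has P[∩ A_i^c] ≥ 1 − 1/4 = 3/4 > 0, so some outcome avoids every A_i.

29·p = 1/4 ≈ 0.250; existence CERTIFIED by the union bound.


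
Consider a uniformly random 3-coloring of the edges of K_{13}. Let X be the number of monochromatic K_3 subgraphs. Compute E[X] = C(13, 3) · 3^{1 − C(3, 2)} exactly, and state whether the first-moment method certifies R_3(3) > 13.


E[X] = C(13, 3) · 3^{1 − 3} = 286 · 3^{−2} = 286/9.
As a reduced fraction: E[X] = 286/9 ≈ 31.77778.
Is E[X] < 1? NO.
Since E[X] ≥ 1, the first-moment bound is inconclusive at n = 13; it does NOT by itself certify R_3(3) > 13.

E[X] = 286/9 ≈ 31.77778; E[X] ≥ 1; first-moment method inconclusive here.


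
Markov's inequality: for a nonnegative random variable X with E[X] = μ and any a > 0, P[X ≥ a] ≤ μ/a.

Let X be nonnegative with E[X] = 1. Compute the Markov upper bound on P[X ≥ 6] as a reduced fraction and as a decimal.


μ = E[X] = 1, a = 6.
Markov: P[X ≥ 6] ≤ μ/a = (1)/6 = 1/6.
Numerically: ≈ 0.166667.
(Since a = 6 > μ = 1.000000, the bound 1/6 is < 1 and informative.)

P[X ≥ 6] ≤ 1/6 ≈ 0.166667.


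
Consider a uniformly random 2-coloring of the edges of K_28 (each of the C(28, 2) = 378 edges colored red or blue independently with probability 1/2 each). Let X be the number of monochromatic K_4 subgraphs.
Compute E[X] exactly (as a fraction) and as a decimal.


Let X = Σ_S X_S over the C(28, 4) = 20475 subsets S of size 4, where X_S = 1 if the K_4 on S is monochromatic.
For a fixed S, the K_4 on S has C(4, 2) = 6 edges. P[all 6 edges red] = (1/2)^6, and likewise for blue, so P[monochromatic] = 2·(1/2)^6 = 2^{1 − 6} = 1/32.
Summing: E[X] = C(28, 4) · 2^{1 − 6} = 20475 · 1/32 = 20475/32.
Numerically: E[X] ≈ 639.844.

E[X] = C(28,4)·2^(1−C(4,2)) = 20475/32 ≈ 639.844.


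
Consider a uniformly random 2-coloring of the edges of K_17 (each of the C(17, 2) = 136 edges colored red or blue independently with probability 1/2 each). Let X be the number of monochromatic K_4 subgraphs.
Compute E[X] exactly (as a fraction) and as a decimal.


Let X = Σ_S X_S over the C(17, 4) = 2380 subsets S of size 4, where X_S = 1 if the K_4 on S is monochromatic.
For a fixed S, the K_4 on S has C(4, 2) = 6 edges. P[all 6 edges red] = (1/2)^6, and likewise for blue, so P[monochromatic] = 2·(1/2)^6 = 2^{1 − 6} = 1/32.
By linearity: E[X] = C(17, 4) · 2^{1 − 6} = 2380 · 1/32 = 595/8.
Numerically: E[X] ≈ 74.3750.

E[X] = C(17,4)·2^(1−C(4,2)) = 595/8 ≈ 74.3750.


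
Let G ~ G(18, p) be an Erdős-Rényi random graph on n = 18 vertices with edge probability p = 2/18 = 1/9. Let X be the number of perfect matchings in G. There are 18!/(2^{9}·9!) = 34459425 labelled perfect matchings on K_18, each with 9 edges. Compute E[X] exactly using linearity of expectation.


K_18 has 18!/(2^{9}·9!) = 34459425 labelled perfect matchings.
For each such perfect matching H, let X_H = 1 if all 9 edges of H are present in G. Then P[X_H = 1] = p^{9} = (1/9)^{9} = 1/387420489.
Summing the indicators: E[X] = Σ_H E[X_H] = 34459425 · p^{9} = 34459425 · 1/387420489 = 425425/4782969.
Numerically: E[X] ≈ 0.0889.

E[X] = 34459425 · (1/9)^{9} = 425425/4782969 ≈ 0.0889.


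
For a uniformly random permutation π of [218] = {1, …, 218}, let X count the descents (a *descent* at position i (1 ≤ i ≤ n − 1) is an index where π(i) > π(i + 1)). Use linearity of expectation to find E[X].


Write X = Σ X_I over i = 1, …, 217, with X_I the indicator of one descent.
There are 217 indicators.
For each fixed i, the pair (π(i), π(i+1)) is a uniformly random ordered pair of distinct values from {1, …, 218}; by symmetry P[π(i) > π(i+1)] = 1/2.
By linearity: E[X] = 217 · (1/2) = (218 − 1) · (1/2) = 217/2 ≈ 108.500000.

E[X] = 217/2 = 108.500000.


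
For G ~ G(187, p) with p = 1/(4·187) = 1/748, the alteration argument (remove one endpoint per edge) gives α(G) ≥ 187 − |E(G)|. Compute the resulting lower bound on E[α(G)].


E[|E(G)|] = C(187, 2)·p = 17391 · (1/748) = 93/4.
E[α(G)] ≥ n − E[|E(G)|] = 187 − 93/4 = 655/4.
Numerically: ≈ 163.75000.
(This is only a lower bound; the true E[α(G)] may be larger.)

E[α(G)] ≥ 655/4 ≈ 163.75000.


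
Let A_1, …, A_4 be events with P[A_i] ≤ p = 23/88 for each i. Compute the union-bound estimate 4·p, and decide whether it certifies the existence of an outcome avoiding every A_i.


Union bound: P[∪_{i=1}^{4} A_i] ≤ Σ_i P[A_i] ≤ 4·p = 4·(23/88) = 23/22.
Numerically: 23/22 ≈ 1.045.
Is 23/22 < 1? NO.
Since the bound 23/22 is ≥ 1, the union bound is uninformative here; it does NOT by itself certify existence.

4·p = 23/22 ≈ 1.045; existence NOT certified by the union bound.


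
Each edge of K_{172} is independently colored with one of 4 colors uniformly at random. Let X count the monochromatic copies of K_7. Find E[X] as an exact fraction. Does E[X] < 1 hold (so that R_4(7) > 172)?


E[X] = C(172, 7) · 4^{1 − 21} = 780842580024 · 4^{−20} = 780842580024/1099511627776.
As a reduced fraction: E[X] = 97605322503/137438953472 ≈ 0.7101722.
Is E[X] < 1? YES.
Since E[X] < 1, there exists a 4-coloring of K_{172} with no monochromatic K_7; hence R_4(7) > 172.

E[X] = 97605322503/137438953472 ≈ 0.7101722; E[X] < 1, so R_4(7) > 172.


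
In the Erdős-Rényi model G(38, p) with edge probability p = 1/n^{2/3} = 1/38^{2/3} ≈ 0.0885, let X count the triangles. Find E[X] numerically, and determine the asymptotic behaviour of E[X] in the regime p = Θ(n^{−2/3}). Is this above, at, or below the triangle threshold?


Number of potential triangles: C(38, 3) = 8436.
Each occurs with probability p³ ≈ (0.0885)³ ≈ 6.92521e-04.
By linearity: E[X] = C(38, 3)·p³ ≈ 8436 · 6.92521e-04 ≈ 5.842.
Since α = 2/3 < 1, p = c/n^{2/3} ≫ 1/n is above the triangle threshold p ~ 1/n. Asymptotically E[X] ~ (c³/6)·n^{3(1−α)} = (1³/6)·n^{1} → ∞; triangles are abundant w.h.p.

E[X] ≈ 5.842; in regime p = Θ(1/n^{2/3}) E[X] diverges (above the triangle threshold p ~ 1/n).


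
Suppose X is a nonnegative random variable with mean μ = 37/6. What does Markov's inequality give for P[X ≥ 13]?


μ = E[X] = 37/6, a = 13.
Markov: P[X ≥ 13] ≤ μ/a = (37/6)/13 = 37/78.
Numerically: ≈ 0.474.
(Since a = 13 > μ = 6.167, the bound 37/78 is < 1 and informative.)

P[X ≥ 13] ≤ 37/78 ≈ 0.474.


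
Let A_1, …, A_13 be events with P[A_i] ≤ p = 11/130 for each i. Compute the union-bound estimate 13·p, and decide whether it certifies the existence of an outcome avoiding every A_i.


Union bound: P[∪_{i=1}^{13} A_i] ≤ Σ_i P[A_i] ≤ 13·p = 13·(11/130) = 11/10.
Numerically: 11/10 ≈ 1.10000.
Is 11/10 < 1? NO.
Since the bound 11/10 is ≥ 1, the union bound is uninformative here; it does NOT by itself certify existence.

13·p = 11/10 ≈ 1.10000; existence NOT certified by the union bound.


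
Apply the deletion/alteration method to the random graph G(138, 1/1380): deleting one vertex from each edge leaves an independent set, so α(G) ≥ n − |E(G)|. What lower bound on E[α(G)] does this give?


E[|E(G)|] = C(138, 2)·p = 9453 · (1/1380) = 137/20.
E[α(G)] ≥ n − E[|E(G)|] = 138 − 137/20 = 2623/20.
Numerically: ≈ 131.150000.
(This is only a lower bound; the true E[α(G)] may be larger.)

E[α(G)] ≥ 2623/20 ≈ 131.150000.


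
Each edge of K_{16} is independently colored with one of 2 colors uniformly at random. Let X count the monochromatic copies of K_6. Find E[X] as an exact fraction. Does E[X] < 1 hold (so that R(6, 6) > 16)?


E[X] = C(16, 6) · 2^{1 − 15} = 8008 · 2^{−14} = 8008/16384.
As a reduced fraction: E[X] = 1001/2048 ≈ 0.4887695.
Is E[X] < 1? YES.
Since E[X] < 1, there exists a 2-coloring of K_{16} with no monochromatic K_6; hence R(6, 6) > 16.

E[X] = 1001/2048 ≈ 0.4887695; E[X] < 1, so R(6, 6) > 16.


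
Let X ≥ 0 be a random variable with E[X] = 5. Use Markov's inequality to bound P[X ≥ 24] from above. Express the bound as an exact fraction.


μ = E[X] = 5, a = 24.
Markov: P[X ≥ 24] ≤ μ/a = (5)/24 = 5/24.
Numerically: ≈ 0.20833.
(Since a = 24 > μ = 5.00000, the bound 5/24 is < 1 and informative.)

P[X ≥ 24] ≤ 5/24 ≈ 0.20833.


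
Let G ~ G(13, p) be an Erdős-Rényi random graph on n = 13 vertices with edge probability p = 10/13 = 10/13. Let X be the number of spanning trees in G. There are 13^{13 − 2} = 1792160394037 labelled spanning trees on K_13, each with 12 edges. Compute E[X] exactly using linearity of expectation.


K_13 has 13^{13 − 2} = 1792160394037 labelled spanning trees.
For each such spanning tree H, let X_H = 1 if all 12 edges of H are present in G. Then P[X_H = 1] = p^{12} = (10/13)^{12} = 1000000000000/23298085122481.
By linearity: E[X] = Σ_H E[X_H] = 1792160394037 · p^{12} = 1792160394037 · 1000000000000/23298085122481 = 1000000000000/13.
Numerically: E[X] ≈ 7.69231e+10.

E[X] = 1792160394037 · (10/13)^{12} = 1000000000000/13 ≈ 7.69231e+10.


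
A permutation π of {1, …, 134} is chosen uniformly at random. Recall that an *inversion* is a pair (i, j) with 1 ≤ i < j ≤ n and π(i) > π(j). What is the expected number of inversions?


Write X = Σ X_I over the C(134, 2) = 8911 pairs i < j, with X_I the indicator of one inversion.
There are 8911 indicators.
For each fixed pair i < j, the values π(i) and π(j) are two distinct elements of {1, …, 134} in uniformly random order; by symmetry P[π(i) > π(j)] = 1/2.
By linearity: E[X] = 8911 · (1/2) = C(134, 2) · (1/2) = 8911/2 = 8911/2 ≈ 4455.50000.

E[X] = 8911/2 = 4455.50000.


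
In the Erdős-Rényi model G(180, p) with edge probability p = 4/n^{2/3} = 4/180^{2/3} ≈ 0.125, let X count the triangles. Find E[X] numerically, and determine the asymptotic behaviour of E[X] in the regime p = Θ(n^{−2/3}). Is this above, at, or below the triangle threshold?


Number of potential triangles: C(180, 3) = 955860.
Each occurs with probability p³ ≈ (0.125)³ ≈ 1.97531e-03.
By linearity: E[X] = C(180, 3)·p³ ≈ 955860 · 1.97531e-03 ≈ 1888.119.
Since α = 2/3 < 1, p = c/n^{2/3} ≫ 1/n is above the triangle threshold p ~ 1/n. Asymptotically E[X] ~ (c³/6)·n^{3(1−α)} = (4³/6)·n^{1} → ∞; triangles are abundant w.h.p.

E[X] ≈ 1888.119; in regime p = Θ(1/n^{2/3}) E[X] diverges (above the triangle threshold p ~ 1/n).


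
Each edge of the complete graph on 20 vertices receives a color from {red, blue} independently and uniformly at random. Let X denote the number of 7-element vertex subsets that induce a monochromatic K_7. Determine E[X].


Let X = Σ_S X_S over the C(20, 7) = 77520 subsets S of size 7, where X_S = 1 if the K_7 on S is monochromatic.
For a fixed S, the K_7 on S has C(7, 2) = 21 edges. P[all 21 edges red] = (1/2)^21, and likewise for blue, so P[monochromatic] = 2·(1/2)^21 = 2^{1 − 21} = 1/1048576.
Summing: E[X] = C(20, 7) · 2^{1 − 21} = 77520 · 1/1048576 = 4845/65536.
Numerically: E[X] ≈ 0.0739.

E[X] = C(20,7)·2^(1−C(7,2)) = 4845/65536 ≈ 0.0739.


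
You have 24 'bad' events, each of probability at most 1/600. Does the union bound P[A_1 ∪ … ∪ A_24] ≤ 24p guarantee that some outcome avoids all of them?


Union bound: P[∪_{i=1}^{24} A_i] ≤ Σ_i P[A_i] ≤ 24·p = 24·(1/600) = 1/25.
Numerically: 1/25 ≈ 0.0400000.
Is 1/25 < 1? YES.
Since P[∪ A_i] ≤ 1/25 < 1, the complement has P[∩ A_i^c] ≥ 1 − 1/25 = 24/25 > 0, so some outcome avoids every A_i.

24·p = 1/25 ≈ 0.0400000; existence CERTIFIED by the union bound.


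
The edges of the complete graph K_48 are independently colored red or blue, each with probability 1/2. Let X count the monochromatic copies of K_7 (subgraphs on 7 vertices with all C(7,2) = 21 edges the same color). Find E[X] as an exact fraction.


Let X = Σ_S X_S over the C(48, 7) = 73629072 subsets S of size 7, where X_S = 1 if the K_7 on S is monochromatic.
For a fixed S, the K_7 on S has C(7, 2) = 21 edges. P[all 21 edges red] = (1/2)^21, and likewise for blue, so P[monochromatic] = 2·(1/2)^21 = 2^{1 − 21} = 1/1048576.
By linearity: E[X] = C(48, 7) · 2^{1 − 21} = 73629072 · 1/1048576 = 4601817/65536.
Numerically: E[X] ≈ 70.21815.

E[X] = C(48,7)·2^(1−C(7,2)) = 4601817/65536 ≈ 70.21815.


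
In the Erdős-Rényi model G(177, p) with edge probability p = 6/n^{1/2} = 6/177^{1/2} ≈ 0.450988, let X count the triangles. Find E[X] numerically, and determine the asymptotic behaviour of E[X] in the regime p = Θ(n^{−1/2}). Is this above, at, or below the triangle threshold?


Number of potential triangles: C(177, 3) = 908600.
Each occurs with probability p³ ≈ (0.450988)³ ≈ 9.17262949e-02.
By linearity: E[X] = C(177, 3)·p³ ≈ 908600 · 9.17262949e-02 ≈ 83342.511585.
Since α = 1/2 < 1, p = c/n^{1/2} ≫ 1/n is above the triangle threshold p ~ 1/n. Asymptotically E[X] ~ (c³/6)·n^{3(1−α)} = (6³/6)·n^{1.5} → ∞; triangles are abundant w.h.p.

E[X] ≈ 83342.511585; in regime p = Θ(1/n^{1/2}) E[X] diverges (above the triangle threshold p ~ 1/n).


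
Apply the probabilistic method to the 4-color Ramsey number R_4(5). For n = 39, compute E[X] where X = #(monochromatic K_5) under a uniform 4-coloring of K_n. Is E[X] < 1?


E[X] = C(39, 5) · 4^{1 − 10} = 575757 · 4^{−9} = 575757/262144.
As a reduced fraction: E[X] = 575757/262144 ≈ 2.1963.
Is E[X] < 1? NO.
Since E[X] ≥ 1, the first-moment bound is inconclusive at n = 39; it does NOT by itself certify R_4(5) > 39.

E[X] = 575757/262144 ≈ 2.1963; E[X] ≥ 1; first-moment method inconclusive here.


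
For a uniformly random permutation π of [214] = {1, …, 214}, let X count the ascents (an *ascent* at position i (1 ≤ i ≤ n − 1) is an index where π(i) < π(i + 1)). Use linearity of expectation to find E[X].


Write X = Σ X_I over i = 1, …, 213, with X_I the indicator of one ascent.
There are 213 indicators.
For each fixed i, the pair (π(i), π(i+1)) is a uniformly random ordered pair of distinct values from {1, …, 214}; by symmetry P[π(i) < π(i+1)] = 1/2.
By linearity: E[X] = 213 · (1/2) = (214 − 1) · (1/2) = 213/2 ≈ 106.500000.

E[X] = 213/2 = 106.500000.


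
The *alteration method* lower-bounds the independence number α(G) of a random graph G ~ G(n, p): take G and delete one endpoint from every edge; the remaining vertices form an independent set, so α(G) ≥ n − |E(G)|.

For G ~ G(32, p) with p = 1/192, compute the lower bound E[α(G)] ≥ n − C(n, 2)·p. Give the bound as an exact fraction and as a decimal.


E[|E(G)|] = C(32, 2)·p = 496 · (1/192) = 31/12.
E[α(G)] ≥ n − E[|E(G)|] = 32 − 31/12 = 353/12.
Numerically: ≈ 29.417.
(This is only a lower bound; the true E[α(G)] may be larger.)

E[α(G)] ≥ 353/12 ≈ 29.417.


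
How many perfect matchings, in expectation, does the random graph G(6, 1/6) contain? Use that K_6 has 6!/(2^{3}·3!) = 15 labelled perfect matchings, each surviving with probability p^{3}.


K_6 has 6!/(2^{3}·3!) = 15 labelled perfect matchings.
For each such perfect matching H, let X_H = 1 if all 3 edges of H are present in G. Then P[X_H = 1] = p^{3} = (1/6)^{3} = 1/216.
By linearity: E[X] = Σ_H E[X_H] = 15 · p^{3} = 15 · 1/216 = 5/72.
Numerically: E[X] ≈ 0.06944.

E[X] = 15 · (1/6)^{3} = 5/72 ≈ 0.06944.


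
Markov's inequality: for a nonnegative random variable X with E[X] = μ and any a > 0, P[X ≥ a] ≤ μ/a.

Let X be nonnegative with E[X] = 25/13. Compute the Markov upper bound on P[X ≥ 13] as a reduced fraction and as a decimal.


μ = E[X] = 25/13, a = 13.
Markov: P[X ≥ 13] ≤ μ/a = (25/13)/13 = 25/169.
Numerically: ≈ 0.148.
(Since a = 13 > μ = 1.923, the bound 25/169 is < 1 and informative.)

P[X ≥ 13] ≤ 25/169 ≈ 0.148.


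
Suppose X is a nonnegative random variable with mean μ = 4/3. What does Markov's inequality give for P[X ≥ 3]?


μ = E[X] = 4/3, a = 3.
Markov: P[X ≥ 3] ≤ μ/a = (4/3)/3 = 4/9.
Numerically: ≈ 0.444.
(Since a = 3 > μ = 1.333, the bound 4/9 is < 1 and informative.)

P[X ≥ 3] ≤ 4/9 ≈ 0.444.


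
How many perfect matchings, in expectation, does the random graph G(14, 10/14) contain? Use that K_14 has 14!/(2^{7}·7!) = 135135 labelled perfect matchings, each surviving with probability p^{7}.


K_14 has 14!/(2^{7}·7!) = 135135 labelled perfect matchings.
For each such perfect matching H, let X_H = 1 if all 7 edges of H are present in G. Then P[X_H = 1] = p^{7} = (5/7)^{7} = 78125/823543.
By linearity: E[X] = Σ_H E[X_H] = 135135 · p^{7} = 135135 · 78125/823543 = 1508203125/117649.
Numerically: E[X] ≈ 12819.5.

E[X] = 135135 · (5/7)^{7} = 1508203125/117649 ≈ 12819.5.


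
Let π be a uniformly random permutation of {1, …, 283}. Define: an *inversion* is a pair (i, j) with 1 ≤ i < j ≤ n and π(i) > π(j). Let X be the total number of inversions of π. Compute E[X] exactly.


Write X = Σ X_I over the C(283, 2) = 39903 pairs i < j, with X_I the indicator of one inversion.
There are 39903 indicators.
For each fixed pair i < j, the values π(i) and π(j) are two distinct elements of {1, …, 283} in uniformly random order; by symmetry P[π(i) > π(j)] = 1/2.
By linearity: E[X] = 39903 · (1/2) = C(283, 2) · (1/2) = 39903/2 = 39903/2 ≈ 19951.500000.

E[X] = 39903/2 = 19951.500000.


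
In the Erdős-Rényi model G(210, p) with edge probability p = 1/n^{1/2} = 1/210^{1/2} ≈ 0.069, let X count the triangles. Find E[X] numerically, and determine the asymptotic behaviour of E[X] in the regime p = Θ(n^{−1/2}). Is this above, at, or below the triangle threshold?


Number of potential triangles: C(210, 3) = 1521520.
Each occurs with probability p³ ≈ (0.069)³ ≈ 3.28603e-04.
By linearity: E[X] = C(210, 3)·p³ ≈ 1521520 · 3.28603e-04 ≈ 499.975.
Since α = 1/2 < 1, p = c/n^{1/2} ≫ 1/n is above the triangle threshold p ~ 1/n. Asymptotically E[X] ~ (c³/6)·n^{3(1−α)} = (1³/6)·n^{1.5} → ∞; triangles are abundant w.h.p.

E[X] ≈ 499.975; in regime p = Θ(1/n^{1/2}) E[X] diverges (above the triangle threshold p ~ 1/n).


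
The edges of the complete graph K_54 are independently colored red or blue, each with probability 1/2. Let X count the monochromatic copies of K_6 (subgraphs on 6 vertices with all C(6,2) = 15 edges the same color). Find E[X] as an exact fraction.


Let X = Σ_S X_S over the C(54, 6) = 25827165 subsets S of size 6, where X_S = 1 if the K_6 on S is monochromatic.
For a fixed S, the K_6 on S has C(6, 2) = 15 edges. P[all 15 edges red] = (1/2)^15, and likewise for blue, so P[monochromatic] = 2·(1/2)^15 = 2^{1 − 15} = 1/16384.
By linearity of expectation: E[X] = C(54, 6) · 2^{1 − 15} = 25827165 · 1/16384 = 25827165/16384.
Numerically: E[X] ≈ 1576.3651.

E[X] = C(54,6)·2^(1−C(6,2)) = 25827165/16384 ≈ 1576.3651.


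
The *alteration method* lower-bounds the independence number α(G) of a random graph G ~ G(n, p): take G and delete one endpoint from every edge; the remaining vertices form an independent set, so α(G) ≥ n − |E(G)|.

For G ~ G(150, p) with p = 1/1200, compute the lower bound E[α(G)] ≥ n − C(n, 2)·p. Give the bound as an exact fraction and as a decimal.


E[|E(G)|] = C(150, 2)·p = 11175 · (1/1200) = 149/16.
E[α(G)] ≥ n − E[|E(G)|] = 150 − 149/16 = 2251/16.
Numerically: ≈ 140.68750.
(This is only a lower bound; the true E[α(G)] may be larger.)

E[α(G)] ≥ 2251/16 ≈ 140.68750.


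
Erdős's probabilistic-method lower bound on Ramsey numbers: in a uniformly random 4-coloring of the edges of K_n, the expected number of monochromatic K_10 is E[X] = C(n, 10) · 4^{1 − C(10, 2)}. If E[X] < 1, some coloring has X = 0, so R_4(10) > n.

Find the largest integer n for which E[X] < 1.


We need C(n, 10) · 4^{1 − 45} < 1, i.e. C(n, 10) < 4^{45 − 1} = 309485009821345068724781056.
Check values of n near the boundary:
  n = 2022: C(2022, 10) = 307870445231474093395937796; 307870445231474093395937796 < 309485009821345068724781056? YES
  n = 2023: C(2023, 10) = 309399856285778485315440716; 309399856285778485315440716 < 309485009821345068724781056? YES
  n = 2024: C(2024, 10) = 310936101848269937576192656; 310936101848269937576192656 < 309485009821345068724781056? NO
  n = 2025: C(2025, 10) = 312479209053472269772600560; 312479209053472269772600560 < 309485009821345068724781056? NO
  n = 2026: C(2026, 10) = 314029205130126398094885285; 314029205130126398094885285 < 309485009821345068724781056? NO
The largest n with C(n, 10) < 309485009821345068724781056 is n = 2023 (where E[X] = 77349964071444621328860179/77371252455336267181195264 ≈ 1.000). Hence R_4(10) > 2023, i.e. R_4(10) ≥ 2024.

Largest n = 2023; hence R_4(10) > 2023.


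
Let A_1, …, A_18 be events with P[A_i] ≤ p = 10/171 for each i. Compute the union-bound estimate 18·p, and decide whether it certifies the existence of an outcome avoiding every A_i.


Union bound: P[∪_{i=1}^{18} A_i] ≤ Σ_i P[A_i] ≤ 18·p = 18·(10/171) = 20/19.
Numerically: 20/19 ≈ 1.05263.
Is 20/19 < 1? NO.
Since the bound 20/19 is ≥ 1, the union bound is uninformative here; it does NOT by itself certify existence.

18·p = 20/19 ≈ 1.05263; existence NOT certified by the union bound.


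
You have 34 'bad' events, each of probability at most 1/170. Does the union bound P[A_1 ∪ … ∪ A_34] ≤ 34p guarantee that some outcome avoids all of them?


Union bound: P[∪_{i=1}^{34} A_i] ≤ Σ_i P[A_i] ≤ 34·p = 34·(1/170) = 1/5.
Numerically: 1/5 ≈ 0.200000.
Is 1/5 < 1? YES.
Since P[∪ A_i] ≤ 1/5 < 1, the complement has P[∩ A_i^c] ≥ 1 − 1/5 = 4/5 > 0, so some outcome avoids every A_i.

34·p = 1/5 ≈ 0.200000; existence CERTIFIED by the union bound.


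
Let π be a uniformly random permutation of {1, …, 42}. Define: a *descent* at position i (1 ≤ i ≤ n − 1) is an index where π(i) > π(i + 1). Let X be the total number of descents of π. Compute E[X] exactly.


Write X = Σ X_I over i = 1, …, 41, with X_I the indicator of one descent.
There are 41 indicators.
For each fixed i, the pair (π(i), π(i+1)) is a uniformly random ordered pair of distinct values from {1, …, 42}; by symmetry P[π(i) > π(i+1)] = 1/2.
By linearity: E[X] = 41 · (1/2) = (42 − 1) · (1/2) = 41/2 ≈ 20.500.

E[X] = 41/2 = 20.500.


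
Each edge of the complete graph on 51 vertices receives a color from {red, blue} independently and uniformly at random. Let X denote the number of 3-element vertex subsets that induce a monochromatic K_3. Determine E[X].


Let X = Σ_S X_S over the C(51, 3) = 20825 subsets S of size 3, where X_S = 1 if the K_3 on S is monochromatic.
For a fixed S, the K_3 on S has C(3, 2) = 3 edges. P[all 3 edges red] = (1/2)^3, and likewise for blue, so P[monochromatic] = 2·(1/2)^3 = 2^{1 − 3} = 1/4.
By linearity: E[X] = C(51, 3) · 2^{1 − 3} = 20825 · 1/4 = 20825/4.
Numerically: E[X] ≈ 5206.250000.

E[X] = C(51,3)·2^(1−C(3,2)) = 20825/4 ≈ 5206.250000.


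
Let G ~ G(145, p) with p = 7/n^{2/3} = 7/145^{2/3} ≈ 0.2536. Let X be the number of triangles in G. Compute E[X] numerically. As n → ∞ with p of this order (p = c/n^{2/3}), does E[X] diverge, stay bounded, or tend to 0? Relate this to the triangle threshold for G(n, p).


Number of potential triangles: C(145, 3) = 497640.
Each occurs with probability p³ ≈ (0.2536)³ ≈ 1.631391e-02.
By linearity: E[X] = C(145, 3)·p³ ≈ 497640 · 1.631391e-02 ≈ 8118.4552.
Since α = 2/3 < 1, p = c/n^{2/3} ≫ 1/n is above the triangle threshold p ~ 1/n. Asymptotically E[X] ~ (c³/6)·n^{3(1−α)} = (7³/6)·n^{1} → ∞; triangles are abundant w.h.p.

E[X] ≈ 8118.4552; in regime p = Θ(1/n^{2/3}) E[X] diverges (above the triangle threshold p ~ 1/n).


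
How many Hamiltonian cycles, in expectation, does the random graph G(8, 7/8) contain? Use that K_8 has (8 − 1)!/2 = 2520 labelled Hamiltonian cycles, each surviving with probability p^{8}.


K_8 has (8 − 1)!/2 = 2520 labelled Hamiltonian cycles.
For each such Hamiltonian cycle H, let X_H = 1 if all 8 edges of H are present in G. Then P[X_H = 1] = p^{8} = (7/8)^{8} = 5764801/16777216.
Summing the indicators: E[X] = Σ_H E[X_H] = 2520 · p^{8} = 2520 · 5764801/16777216 = 1815912315/2097152.
Numerically: E[X] ≈ 866.

E[X] = 2520 · (7/8)^{8} = 1815912315/2097152 ≈ 866.


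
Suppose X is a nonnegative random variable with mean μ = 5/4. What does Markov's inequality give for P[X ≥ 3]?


μ = E[X] = 5/4, a = 3.
Markov: P[X ≥ 3] ≤ μ/a = (5/4)/3 = 5/12.
Numerically: ≈ 0.4167.
(Since a = 3 > μ = 1.2500, the bound 5/12 is < 1 and informative.)

P[X ≥ 3] ≤ 5/12 ≈ 0.4167.


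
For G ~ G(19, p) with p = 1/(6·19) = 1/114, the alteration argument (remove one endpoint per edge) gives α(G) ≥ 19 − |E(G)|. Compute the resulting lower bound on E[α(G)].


E[|E(G)|] = C(19, 2)·p = 171 · (1/114) = 3/2.
E[α(G)] ≥ n − E[|E(G)|] = 19 − 3/2 = 35/2.
Numerically: ≈ 17.500.
(This is only a lower bound; the true E[α(G)] may be larger.)

E[α(G)] ≥ 35/2 ≈ 17.500.


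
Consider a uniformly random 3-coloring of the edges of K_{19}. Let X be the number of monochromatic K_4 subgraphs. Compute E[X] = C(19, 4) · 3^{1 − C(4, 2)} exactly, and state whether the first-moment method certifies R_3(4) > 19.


E[X] = C(19, 4) · 3^{1 − 6} = 3876 · 3^{−5} = 3876/243.
As a reduced fraction: E[X] = 1292/81 ≈ 15.9506173.
Is E[X] < 1? NO.
Since E[X] ≥ 1, the first-moment bound is inconclusive at n = 19; it does NOT by itself certify R_3(4) > 19.

E[X] = 1292/81 ≈ 15.9506173; E[X] ≥ 1; first-moment method inconclusive here.


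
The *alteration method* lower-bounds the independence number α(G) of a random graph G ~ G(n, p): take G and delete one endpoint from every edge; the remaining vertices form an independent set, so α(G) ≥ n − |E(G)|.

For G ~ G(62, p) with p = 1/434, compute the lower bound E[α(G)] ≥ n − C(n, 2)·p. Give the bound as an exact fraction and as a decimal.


E[|E(G)|] = C(62, 2)·p = 1891 · (1/434) = 61/14.
E[α(G)] ≥ n − E[|E(G)|] = 62 − 61/14 = 807/14.
Numerically: ≈ 57.6429.
(This is only a lower bound; the true E[α(G)] may be larger.)

E[α(G)] ≥ 807/14 ≈ 57.6429.


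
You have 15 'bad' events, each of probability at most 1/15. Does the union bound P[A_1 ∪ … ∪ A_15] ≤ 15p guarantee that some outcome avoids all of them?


Union bound: P[∪_{i=1}^{15} A_i] ≤ Σ_i P[A_i] ≤ 15·p = 15·(1/15) = 1.
Numerically: 1 ≈ 1.0000000.
Is 1 < 1? NO.
Since the bound 1 is ≥ 1, the union bound is uninformative here; it does NOT by itself certify existence.

15·p = 1 ≈ 1.0000000; existence NOT certified by the union bound.


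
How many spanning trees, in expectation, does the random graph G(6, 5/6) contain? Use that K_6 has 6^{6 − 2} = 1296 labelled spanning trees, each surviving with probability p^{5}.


K_6 has 6^{6 − 2} = 1296 labelled spanning trees.
For each such spanning tree H, let X_H = 1 if all 5 edges of H are present in G. Then P[X_H = 1] = p^{5} = (5/6)^{5} = 3125/7776.
By linearity of expectation: E[X] = Σ_H E[X_H] = 1296 · p^{5} = 1296 · 3125/7776 = 3125/6.
Numerically: E[X] ≈ 520.833.

E[X] = 1296 · (5/6)^{5} = 3125/6 ≈ 520.833.


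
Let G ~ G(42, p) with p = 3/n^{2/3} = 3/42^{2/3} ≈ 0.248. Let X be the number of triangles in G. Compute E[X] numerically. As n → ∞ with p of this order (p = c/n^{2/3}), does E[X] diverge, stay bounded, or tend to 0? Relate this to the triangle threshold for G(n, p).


Number of potential triangles: C(42, 3) = 11480.
Each occurs with probability p³ ≈ (0.248)³ ≈ 1.53061e-02.
By linearity: E[X] = C(42, 3)·p³ ≈ 11480 · 1.53061e-02 ≈ 175.714.
Since α = 2/3 < 1, p = c/n^{2/3} ≫ 1/n is above the triangle threshold p ~ 1/n. Asymptotically E[X] ~ (c³/6)·n^{3(1−α)} = (3³/6)·n^{1} → ∞; triangles are abundant w.h.p.

E[X] ≈ 175.714; in regime p = Θ(1/n^{2/3}) E[X] diverges (above the triangle threshold p ~ 1/n).


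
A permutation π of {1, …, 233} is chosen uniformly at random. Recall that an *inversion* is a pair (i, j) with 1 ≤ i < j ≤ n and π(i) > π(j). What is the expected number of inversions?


Write X = Σ X_I over the C(233, 2) = 27028 pairs i < j, with X_I the indicator of one inversion.
There are 27028 indicators.
For each fixed pair i < j, the values π(i) and π(j) are two distinct elements of {1, …, 233} in uniformly random order; by symmetry P[π(i) > π(j)] = 1/2.
By linearity: E[X] = 27028 · (1/2) = C(233, 2) · (1/2) = 27028/2 = 13514 ≈ 13514.0000.

E[X] = 13514 = 13514.0000.


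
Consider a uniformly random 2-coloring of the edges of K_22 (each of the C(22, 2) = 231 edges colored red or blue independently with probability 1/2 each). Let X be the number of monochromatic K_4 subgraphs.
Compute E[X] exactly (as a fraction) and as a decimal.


Let X = Σ_S X_S over the C(22, 4) = 7315 subsets S of size 4, where X_S = 1 if the K_4 on S is monochromatic.
For a fixed S, the K_4 on S has C(4, 2) = 6 edges. P[all 6 edges red] = (1/2)^6, and likewise for blue, so P[monochromatic] = 2·(1/2)^6 = 2^{1 − 6} = 1/32.
Summing: E[X] = C(22, 4) · 2^{1 − 6} = 7315 · 1/32 = 7315/32.
Numerically: E[X] ≈ 228.593750.

E[X] = C(22,4)·2^(1−C(4,2)) = 7315/32 ≈ 228.593750.


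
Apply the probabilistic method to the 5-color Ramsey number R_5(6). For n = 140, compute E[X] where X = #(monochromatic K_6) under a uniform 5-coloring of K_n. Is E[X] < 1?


E[X] = C(140, 6) · 5^{1 − 15} = 9381724380 · 5^{−14} = 9381724380/6103515625.
As a reduced fraction: E[X] = 1876344876/1220703125 ≈ 1.53710.
Is E[X] < 1? NO.
Since E[X] ≥ 1, the first-moment bound is inconclusive at n = 140; it does NOT by itself certify R_5(6) > 140.

E[X] = 1876344876/1220703125 ≈ 1.53710; E[X] ≥ 1; first-moment method inconclusive here.


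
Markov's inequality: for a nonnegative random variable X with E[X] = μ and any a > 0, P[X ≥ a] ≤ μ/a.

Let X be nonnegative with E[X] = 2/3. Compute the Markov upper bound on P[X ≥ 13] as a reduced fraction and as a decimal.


μ = E[X] = 2/3, a = 13.
Markov: P[X ≥ 13] ≤ μ/a = (2/3)/13 = 2/39.
Numerically: ≈ 0.0513.
(Since a = 13 > μ = 0.6667, the bound 2/39 is < 1 and informative.)

P[X ≥ 13] ≤ 2/39 ≈ 0.0513.


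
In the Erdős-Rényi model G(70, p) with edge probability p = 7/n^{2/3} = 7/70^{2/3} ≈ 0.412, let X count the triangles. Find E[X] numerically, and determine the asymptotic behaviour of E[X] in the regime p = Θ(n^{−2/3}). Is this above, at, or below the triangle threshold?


Number of potential triangles: C(70, 3) = 54740.
Each occurs with probability p³ ≈ (0.412)³ ≈ 7.00000e-02.
By linearity: E[X] = C(70, 3)·p³ ≈ 54740 · 7.00000e-02 ≈ 3831.800.
Since α = 2/3 < 1, p = c/n^{2/3} ≫ 1/n is above the triangle threshold p ~ 1/n. Asymptotically E[X] ~ (c³/6)·n^{3(1−α)} = (7³/6)·n^{1} → ∞; triangles are abundant w.h.p.

E[X] ≈ 3831.800; in regime p = Θ(1/n^{2/3}) E[X] diverges (above the triangle threshold p ~ 1/n).


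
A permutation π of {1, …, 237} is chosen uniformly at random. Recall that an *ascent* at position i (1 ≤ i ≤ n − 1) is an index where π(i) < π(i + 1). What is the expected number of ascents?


Write X = Σ X_I over i = 1, …, 236, with X_I the indicator of one ascent.
There are 236 indicators.
For each fixed i, the pair (π(i), π(i+1)) is a uniformly random ordered pair of distinct values from {1, …, 237}; by symmetry P[π(i) < π(i+1)] = 1/2.
By linearity: E[X] = 236 · (1/2) = (237 − 1) · (1/2) = 118 ≈ 118.0000.

E[X] = 118 = 118.0000.


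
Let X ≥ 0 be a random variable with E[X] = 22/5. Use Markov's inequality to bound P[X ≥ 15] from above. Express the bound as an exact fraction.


μ = E[X] = 22/5, a = 15.
Markov: P[X ≥ 15] ≤ μ/a = (22/5)/15 = 22/75.
Numerically: ≈ 0.2933.
(Since a = 15 > μ = 4.4000, the bound 22/75 is < 1 and informative.)

P[X ≥ 15] ≤ 22/75 ≈ 0.2933.


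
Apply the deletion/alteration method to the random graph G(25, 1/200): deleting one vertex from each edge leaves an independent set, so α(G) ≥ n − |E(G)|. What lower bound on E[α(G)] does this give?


E[|E(G)|] = C(25, 2)·p = 300 · (1/200) = 3/2.
E[α(G)] ≥ n − E[|E(G)|] = 25 − 3/2 = 47/2.
Numerically: ≈ 23.50000.
(This is only a lower bound; the true E[α(G)] may be larger.)

E[α(G)] ≥ 47/2 ≈ 23.50000.
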